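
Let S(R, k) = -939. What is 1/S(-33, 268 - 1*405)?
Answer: -1/939 ≈ -0.0010650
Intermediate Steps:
1/S(-33, 268 - 1*405) = 1/(-939) = -1/939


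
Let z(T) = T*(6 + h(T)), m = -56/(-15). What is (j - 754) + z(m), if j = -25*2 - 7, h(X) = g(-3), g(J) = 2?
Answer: -11717/15 ≈ -781.13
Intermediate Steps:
h(X) = 2
m = 56/15 (m = -56*(-1/15) = 56/15 ≈ 3.7333)
z(T) = 8*T (z(T) = T*(6 + 2) = T*8 = 8*T)
j = -57 (j = -50 - 7 = -57)
(j - 754) + z(m) = (-57 - 754) + 8*(56/15) = -811 + 448/15 = -11717/15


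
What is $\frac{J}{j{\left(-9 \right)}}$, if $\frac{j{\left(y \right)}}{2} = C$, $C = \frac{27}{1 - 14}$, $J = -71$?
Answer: $\frac{923}{54} \approx 17.093$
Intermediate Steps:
$C = - \frac{27}{13}$ ($C = \frac{27}{-13} = 27 \left(- \frac{1}{13}\right) = - \frac{27}{13} \approx -2.0769$)
$j{\left(y \right)} = - \frac{54}{13}$ ($j{\left(y \right)} = 2 \left(- \frac{27}{13}\right) = - \frac{54}{13}$)
$\frac{J}{j{\left(-9 \right)}} = - \frac{71}{- \frac{54}{13}} = \left(-71\right) \left(- \frac{13}{54}\right) = \frac{923}{54}$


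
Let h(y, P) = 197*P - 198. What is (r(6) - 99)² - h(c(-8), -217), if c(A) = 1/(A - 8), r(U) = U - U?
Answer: 52748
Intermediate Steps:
r(U) = 0
c(A) = 1/(-8 + A)
h(y, P) = -198 + 197*P
(r(6) - 99)² - h(c(-8), -217) = (0 - 99)² - (-198 + 197*(-217)) = (-99)² - (-198 - 42749) = 9801 - 1*(-42947) = 9801 + 42947 = 52748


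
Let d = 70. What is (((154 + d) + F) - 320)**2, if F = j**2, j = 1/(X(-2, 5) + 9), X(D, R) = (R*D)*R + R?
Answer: 15479092225/1679616 ≈ 9215.8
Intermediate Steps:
X(D, R) = R + D*R**2 (X(D, R) = (D*R)*R + R = D*R**2 + R = R + D*R**2)
j = -1/36 (j = 1/(5*(1 - 2*5) + 9) = 1/(5*(1 - 10) + 9) = 1/(5*(-9) + 9) = 1/(-45 + 9) = 1/(-36) = -1/36 ≈ -0.027778)
F = 1/1296 (F = (-1/36)**2 = 1/1296 ≈ 0.00077160)
(((154 + d) + F) - 320)**2 = (((154 + 70) + 1/1296) - 320)**2 = ((224 + 1/1296) - 320)**2 = (290305/1296 - 320)**2 = (-124415/1296)**2 = 15479092225/1679616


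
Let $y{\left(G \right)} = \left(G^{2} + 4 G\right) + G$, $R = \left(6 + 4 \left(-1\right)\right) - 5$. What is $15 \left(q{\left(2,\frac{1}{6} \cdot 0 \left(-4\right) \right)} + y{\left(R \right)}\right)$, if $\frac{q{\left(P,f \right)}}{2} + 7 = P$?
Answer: $-240$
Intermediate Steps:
$R = -3$ ($R = \left(6 - 4\right) - 5 = 2 - 5 = -3$)
$y{\left(G \right)} = G^{2} + 5 G$
$q{\left(P,f \right)} = -14 + 2 P$
$15 \left(q{\left(2,\frac{1}{6} \cdot 0 \left(-4\right) \right)} + y{\left(R \right)}\right) = 15 \left(\left(-14 + 2 \cdot 2\right) - 3 \left(5 - 3\right)\right) = 15 \left(\left(-14 + 4\right) - 6\right) = 15 \left(-10 - 6\right) = 15 \left(-16\right) = -240$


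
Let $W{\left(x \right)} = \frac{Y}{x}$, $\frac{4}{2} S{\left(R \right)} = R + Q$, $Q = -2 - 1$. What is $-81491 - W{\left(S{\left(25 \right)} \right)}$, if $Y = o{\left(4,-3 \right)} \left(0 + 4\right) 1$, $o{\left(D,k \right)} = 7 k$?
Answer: $- \frac{896317}{11} \approx -81483.0$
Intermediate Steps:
$Q = -3$ ($Q = -2 - 1 = -3$)
$S{\left(R \right)} = - \frac{3}{2} + \frac{R}{2}$ ($S{\left(R \right)} = \frac{R - 3}{2} = \frac{-3 + R}{2} = - \frac{3}{2} + \frac{R}{2}$)
$Y = -84$ ($Y = 7 \left(-3\right) \left(0 + 4\right) 1 = - 21 \cdot 4 \cdot 1 = \left(-21\right) 4 = -84$)
$W{\left(x \right)} = - \frac{84}{x}$
$-81491 - W{\left(S{\left(25 \right)} \right)} = -81491 - - \frac{84}{- \frac{3}{2} + \frac{1}{2} \cdot 25} = -81491 - - \frac{84}{- \frac{3}{2} + \frac{25}{2}} = -81491 - - \frac{84}{11} = -81491 + \frac{84}{11} = - \frac{896317}{11}$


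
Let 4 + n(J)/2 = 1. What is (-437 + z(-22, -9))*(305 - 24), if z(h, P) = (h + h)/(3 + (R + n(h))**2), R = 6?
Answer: -380755/3 ≈ -1.2692e+5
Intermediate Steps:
n(J) = -6 (n(J) = -8 + 2*1 = -8 + 2 = -6)
z(h, P) = 2*h/3 (z(h, P) = (h + h)/(3 + (6 - 6)**2) = (2*h)/(3 + 0**2) = (2*h)/(3 + 0) = (2*h)/3 = (2*h)*(1/3) = 2*h/3)
(-437 + z(-22, -9))*(305 - 24) = (-437 + (2/3)*(-22))*(305 - 24) = (-437 - 44/3)*281 = -1355/3*281 = -380755/3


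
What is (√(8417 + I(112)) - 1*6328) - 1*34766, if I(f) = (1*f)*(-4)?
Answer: -41094 + √7969 ≈ -41005.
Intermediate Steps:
I(f) = -4*f (I(f) = f*(-4) = -4*f)
(√(8417 + I(112)) - 1*6328) - 1*34766 = (√(8417 - 4*112) - 1*6328) - 1*34766 = (√(8417 - 448) - 6328) - 34766 = (√7969 - 6328) - 34766 = (-6328 + √7969) - 34766 = -41094 + √7969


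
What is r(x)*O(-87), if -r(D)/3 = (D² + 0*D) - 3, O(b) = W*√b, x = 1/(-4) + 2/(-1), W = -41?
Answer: 4059*I*√87/16 ≈ 2366.2*I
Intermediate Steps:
x = -9/4 (x = 1*(-¼) + 2*(-1) = -¼ - 2 = -9/4 ≈ -2.2500)
O(b) = -41*√b
r(D) = 9 - 3*D² (r(D) = -3*((D² + 0*D) - 3) = -3*((D² + 0) - 3) = -3*(D² - 3) = -3*(-3 + D²) = 9 - 3*D²)
r(x)*O(-87) = (9 - 3*(-9/4)²)*(-41*I*√87) = (9 - 3*81/16)*(-41*I*√87) = (9 - 243/16)*(-41*I*√87) = -(-4059)*I*√87/16 = 4059*I*√87/16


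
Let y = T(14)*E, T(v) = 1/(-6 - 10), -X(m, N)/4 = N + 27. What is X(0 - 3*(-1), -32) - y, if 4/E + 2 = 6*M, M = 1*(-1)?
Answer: 639/32 ≈ 19.969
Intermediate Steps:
X(m, N) = -108 - 4*N (X(m, N) = -4*(N + 27) = -4*(27 + N) = -108 - 4*N)
M = -1
E = -½ (E = 4/(-2 + 6*(-1)) = 4/(-2 - 6) = 4/(-8) = 4*(-⅛) = -½ ≈ -0.50000)
T(v) = -1/16 (T(v) = 1/(-16) = -1/16)
y = 1/32 (y = -1/16*(-½) = 1/32 ≈ 0.031250)
X(0 - 3*(-1), -32) - y = (-108 - 4*(-32)) - 1*1/32 = (-108 + 128) - 1/32 = 20 - 1/32 = 639/32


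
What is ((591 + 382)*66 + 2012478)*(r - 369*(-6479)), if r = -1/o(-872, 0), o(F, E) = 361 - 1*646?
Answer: 471661989368352/95 ≈ 4.9649e+12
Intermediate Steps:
o(F, E) = -285 (o(F, E) = 361 - 646 = -285)
r = 1/285 (r = -1/(-285) = -1*(-1/285) = 1/285 ≈ 0.0035088)
((591 + 382)*66 + 2012478)*(r - 369*(-6479)) = ((591 + 382)*66 + 2012478)*(1/285 - 369*(-6479)) = (973*66 + 2012478)*(1/285 + 2390751) = (64218 + 2012478)*(681364036/285) = 2076696*(681364036/285) = 471661989368352/95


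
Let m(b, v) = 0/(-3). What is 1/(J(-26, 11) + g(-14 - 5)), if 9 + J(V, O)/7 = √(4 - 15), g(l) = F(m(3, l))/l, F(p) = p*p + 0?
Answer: -9/644 - I*√11/644 ≈ -0.013975 - 0.00515*I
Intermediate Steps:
m(b, v) = 0 (m(b, v) = 0*(-⅓) = 0)
F(p) = p² (F(p) = p² + 0 = p²)
g(l) = 0 (g(l) = 0²/l = 0/l = 0)
J(V, O) = -63 + 7*I*√11 (J(V, O) = -63 + 7*√(4 - 15) = -63 + 7*√(-11) = -63 + 7*(I*√11) = -63 + 7*I*√11)
1/(J(-26, 11) + g(-14 - 5)) = 1/((-63 + 7*I*√11) + 0) = 1/(-63 + 7*I*√11)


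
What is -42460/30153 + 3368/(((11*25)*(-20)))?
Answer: -83771326/41460375 ≈ -2.0205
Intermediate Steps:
-42460/30153 + 3368/(((11*25)*(-20))) = -42460*1/30153 + 3368/((275*(-20))) = -42460/30153 + 3368/(-5500) = -42460/30153 + 3368*(-1/5500) = -42460/30153 - 842/1375 = -83771326/41460375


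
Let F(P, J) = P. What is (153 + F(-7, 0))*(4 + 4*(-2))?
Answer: -584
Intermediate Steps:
(153 + F(-7, 0))*(4 + 4*(-2)) = (153 - 7)*(4 + 4*(-2)) = 146*(4 - 8) = 146*(-4) = -584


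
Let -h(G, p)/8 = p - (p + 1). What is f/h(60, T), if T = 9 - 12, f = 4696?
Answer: 587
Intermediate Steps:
T = -3
h(G, p) = 8 (h(G, p) = -8*(p - (p + 1)) = -8*(p - (1 + p)) = -8*(p + (-1 - p)) = -8*(-1) = 8)
f/h(60, T) = 4696/8 = 4696*(⅛) = 587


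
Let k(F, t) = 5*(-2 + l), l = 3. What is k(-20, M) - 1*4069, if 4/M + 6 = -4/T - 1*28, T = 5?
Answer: -4064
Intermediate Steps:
M = -10/87 (M = 4/(-6 + (-4/5 - 1*28)) = 4/(-6 + (-4*⅕ - 28)) = 4/(-6 + (-⅘ - 28)) = 4/(-6 - 144/5) = 4/(-174/5) = 4*(-5/174) = -10/87 ≈ -0.11494)
k(F, t) = 5 (k(F, t) = 5*(-2 + 3) = 5*1 = 5)
k(-20, M) - 1*4069 = 5 - 1*4069 = 5 - 4069 = -4064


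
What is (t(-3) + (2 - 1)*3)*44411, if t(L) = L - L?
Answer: 133233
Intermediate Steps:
t(L) = 0
(t(-3) + (2 - 1)*3)*44411 = (0 + (2 - 1)*3)*44411 = (0 + 1*3)*44411 = (0 + 3)*44411 = 3*44411 = 133233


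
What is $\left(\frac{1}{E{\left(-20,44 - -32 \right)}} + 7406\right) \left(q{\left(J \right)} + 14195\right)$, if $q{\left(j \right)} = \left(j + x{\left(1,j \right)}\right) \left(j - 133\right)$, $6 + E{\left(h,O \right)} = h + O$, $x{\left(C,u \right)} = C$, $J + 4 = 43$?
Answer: $\frac{772818187}{10} \approx 7.7282 \cdot 10^{7}$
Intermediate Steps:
$J = 39$ ($J = -4 + 43 = 39$)
$E{\left(h,O \right)} = -6 + O + h$ ($E{\left(h,O \right)} = -6 + \left(h + O\right) = -6 + \left(O + h\right) = -6 + O + h$)
$q{\left(j \right)} = \left(1 + j\right) \left(-133 + j\right)$ ($q{\left(j \right)} = \left(j + 1\right) \left(j - 133\right) = \left(1 + j\right) \left(-133 + j\right)$)
$\left(\frac{1}{E{\left(-20,44 - -32 \right)}} + 7406\right) \left(q{\left(J \right)} + 14195\right) = \left(\frac{1}{-6 + \left(44 - -32\right) - 20} + 7406\right) \left(\left(-133 + 39^{2} - 5148\right) + 14195\right) = \left(\frac{1}{-6 + \left(44 + 32\right) - 20} + 7406\right) \left(\left(-133 + 1521 - 5148\right) + 14195\right) = \left(\frac{1}{-6 + 76 - 20} + 7406\right) \left(-3760 + 14195\right) = \left(\frac{1}{50} + 7406\right) 10435 = \frac{370301}{50} \cdot 10435 = \frac{772818187}{10}$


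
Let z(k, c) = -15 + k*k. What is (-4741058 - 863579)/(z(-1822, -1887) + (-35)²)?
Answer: -5604637/3320894 ≈ -1.6877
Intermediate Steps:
z(k, c) = -15 + k²
(-4741058 - 863579)/(z(-1822, -1887) + (-35)²) = (-4741058 - 863579)/((-15 + (-1822)²) + (-35)²) = -5604637/((-15 + 3319684) + 1225) = -5604637/(3319669 + 1225) = -5604637/3320894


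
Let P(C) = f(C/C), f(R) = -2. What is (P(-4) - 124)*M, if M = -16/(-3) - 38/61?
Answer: -36204/61 ≈ -593.51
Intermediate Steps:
M = 862/183 (M = -16*(-⅓) - 38*1/61 = 16/3 - 38/61 = 862/183 ≈ 4.7104)
P(C) = -2
(P(-4) - 124)*M = (-2 - 124)*(862/183) = -126*862/183 = -36204/61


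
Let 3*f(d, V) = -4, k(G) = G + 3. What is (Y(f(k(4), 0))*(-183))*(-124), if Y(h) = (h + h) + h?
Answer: -90768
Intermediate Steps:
k(G) = 3 + G
f(d, V) = -4/3 (f(d, V) = (⅓)*(-4) = -4/3)
Y(h) = 3*h (Y(h) = 2*h + h = 3*h)
(Y(f(k(4), 0))*(-183))*(-124) = ((3*(-4/3))*(-183))*(-124) = -4*(-183)*(-124) = 732*(-124) = -90768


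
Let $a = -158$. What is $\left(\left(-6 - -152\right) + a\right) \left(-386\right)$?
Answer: $4632$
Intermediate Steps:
$\left(\left(-6 - -152\right) + a\right) \left(-386\right) = \left(\left(-6 - -152\right) - 158\right) \left(-386\right) = \left(\left(-6 + 152\right) - 158\right) \left(-386\right) = \left(146 - 158\right) \left(-386\right) = \left(-12\right) \left(-386\right) = 4632$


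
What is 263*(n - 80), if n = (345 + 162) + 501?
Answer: 244064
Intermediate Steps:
n = 1008 (n = 507 + 501 = 1008)
263*(n - 80) = 263*(1008 - 80) = 263*928 = 244064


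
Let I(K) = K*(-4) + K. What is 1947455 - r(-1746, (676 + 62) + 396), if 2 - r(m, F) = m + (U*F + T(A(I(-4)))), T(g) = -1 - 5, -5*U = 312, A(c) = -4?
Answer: 9374697/5 ≈ 1.8749e+6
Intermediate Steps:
I(K) = -3*K (I(K) = -4*K + K = -3*K)
U = -312/5 (U = -⅕*312 = -312/5 ≈ -62.400)
T(g) = -6
r(m, F) = 8 - m + 312*F/5 (r(m, F) = 2 - (m + (-312*F/5 - 6)) = 2 - (m + (-6 - 312*F/5)) = 2 - (-6 + m - 312*F/5) = 2 + (6 - m + 312*F/5) = 8 - m + 312*F/5)
1947455 - r(-1746, (676 + 62) + 396) = 1947455 - (8 - 1*(-1746) + 312*((676 + 62) + 396)/5) = 1947455 - (8 + 1746 + 312*(738 + 396)/5) = 1947455 - (8 + 1746 + (312/5)*1134) = 1947455 - (8 + 1746 + 353808/5) = 1947455 - 1*362578/5 = 1947455 - 362578/5 = 9374697/5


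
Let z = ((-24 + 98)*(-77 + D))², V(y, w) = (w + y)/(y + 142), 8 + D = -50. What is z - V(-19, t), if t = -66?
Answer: 12275412385/123 ≈ 9.9800e+7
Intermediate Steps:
D = -58 (D = -8 - 50 = -58)
V(y, w) = (w + y)/(142 + y)
z = 99800100 (z = ((-24 + 98)*(-77 - 58))² = (74*(-135))² = (-9990)² = 99800100)
z - V(-19, t) = 99800100 - (-66 - 19)/(142 - 19) = 99800100 - (-85)/123 = 99800100 - 1*(-85/123) = 99800100 + 85/123 = 12275412385/123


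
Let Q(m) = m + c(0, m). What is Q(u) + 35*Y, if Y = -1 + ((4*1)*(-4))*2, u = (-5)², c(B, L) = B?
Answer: -1130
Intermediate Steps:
u = 25
Q(m) = m (Q(m) = m + 0 = m)
Y = -33 (Y = -1 + (4*(-4))*2 = -1 - 16*2 = -1 - 32 = -33)
Q(u) + 35*Y = 25 + 35*(-33) = 25 - 1155 = -1130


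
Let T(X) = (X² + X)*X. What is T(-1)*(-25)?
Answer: 0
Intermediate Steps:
T(X) = X*(X + X²) (T(X) = (X + X²)*X = X*(X + X²))
T(-1)*(-25) = ((-1)²*(1 - 1))*(-25) = (1*0)*(-25) = 0*(-25) = 0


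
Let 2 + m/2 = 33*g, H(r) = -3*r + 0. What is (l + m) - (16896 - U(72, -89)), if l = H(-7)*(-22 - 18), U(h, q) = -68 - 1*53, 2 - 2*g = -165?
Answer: -12350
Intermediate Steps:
g = 167/2 (g = 1 - ½*(-165) = 1 + 165/2 = 167/2 ≈ 83.500)
H(r) = -3*r
U(h, q) = -121 (U(h, q) = -68 - 53 = -121)
l = -840 (l = (-3*(-7))*(-22 - 18) = 21*(-40) = -840)
m = 5507 (m = -4 + 2*(33*(167/2)) = -4 + 2*(5511/2) = -4 + 5511 = 5507)
(l + m) - (16896 - U(72, -89)) = (-840 + 5507) - (16896 - 1*(-121)) = 4667 - (16896 + 121) = 4667 - 1*17017 = 4667 - 17017 = -12350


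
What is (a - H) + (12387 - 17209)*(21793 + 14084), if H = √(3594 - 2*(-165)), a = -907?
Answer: -172999801 - 6*√109 ≈ -1.7300e+8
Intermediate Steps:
H = 6*√109 (H = √(3594 + 330) = √3924 = 6*√109 ≈ 62.642)
(a - H) + (12387 - 17209)*(21793 + 14084) = (-907 - 6*√109) + (12387 - 17209)*(21793 + 14084) = (-907 - 6*√109) - 4822*35877 = (-907 - 6*√109) - 172998894 = -172999801 - 6*√109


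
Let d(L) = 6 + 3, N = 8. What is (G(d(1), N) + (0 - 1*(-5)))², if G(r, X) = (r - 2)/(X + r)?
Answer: 8464/289 ≈ 29.287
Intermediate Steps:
d(L) = 9
G(r, X) = (-2 + r)/(X + r)
(G(d(1), N) + (0 - 1*(-5)))² = ((-2 + 9)/(8 + 9) + (0 - 1*(-5)))² = (7/17 + (0 + 5))² = ((1/17)*7 + 5)² = (7/17 + 5)² = (92/17)² = 8464/289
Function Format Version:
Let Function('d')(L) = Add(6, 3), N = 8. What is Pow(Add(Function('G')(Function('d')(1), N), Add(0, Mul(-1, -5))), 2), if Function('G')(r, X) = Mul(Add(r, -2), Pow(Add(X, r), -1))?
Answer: Rational(8464, 289) ≈ 29.287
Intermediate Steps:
Function('d')(L) = 9
Function('G')(r, X) = Mul(Pow(Add(X, r), -1), Add(-2, r)) (Function('G')(r, X) = Mul(Add(-2, r), Pow(Add(X, r), -1)) = Mul(Pow(Add(X, r), -1), Add(-2, r)))
Pow(Add(Function('G')(Function('d')(1), N), Add(0, Mul(-1, -5))), 2) = Pow(Add(Mul(Pow(Add(8, 9), -1), Add(-2, 9)), Add(0, Mul(-1, -5))), 2) = Pow(Add(Mul(Pow(17, -1), 7), Add(0, 5)), 2) = Pow(Add(Mul(Rational(1, 17), 7), 5), 2) = Pow(Add(Rational(7, 17), 5), 2) = Pow(Rational(92, 17), 2) = Rational(8464, 289)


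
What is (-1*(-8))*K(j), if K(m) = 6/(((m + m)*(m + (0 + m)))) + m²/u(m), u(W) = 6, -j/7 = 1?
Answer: 9640/147 ≈ 65.578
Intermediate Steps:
j = -7 (j = -7*1 = -7)
K(m) = m²/6 + 3/(2*m²) (K(m) = 6/(((m + m)*(m + (0 + m)))) + m²/6 = 6/(((2*m)*(m + m))) + m²*(⅙) = 6/(((2*m)*(2*m))) + m²/6 = 6/((4*m²)) + m²/6 = 6*(1/(4*m²)) + m²/6 = 3/(2*m²) + m²/6 = m²/6 + 3/(2*m²))
(-1*(-8))*K(j) = (-1*(-8))*((⅙)*(9 + (-7)⁴)/(-7)²) = 8*((⅙)*(1/49)*(9 + 2401)) = 8*((⅙)*(1/49)*2410) = 8*(1205/147) = 9640/147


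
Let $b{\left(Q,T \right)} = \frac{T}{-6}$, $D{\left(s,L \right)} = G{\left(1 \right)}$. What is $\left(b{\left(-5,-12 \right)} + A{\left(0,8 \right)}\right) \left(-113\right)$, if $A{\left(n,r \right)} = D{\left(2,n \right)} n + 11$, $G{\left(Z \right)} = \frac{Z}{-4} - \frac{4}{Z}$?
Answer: $-1469$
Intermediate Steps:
$G{\left(Z \right)} = - \frac{4}{Z} - \frac{Z}{4}$ ($G{\left(Z \right)} = Z \left(- \frac{1}{4}\right) - \frac{4}{Z} = - \frac{Z}{4} - \frac{4}{Z} = - \frac{4}{Z} - \frac{Z}{4}$)
$D{\left(s,L \right)} = - \frac{17}{4}$ ($D{\left(s,L \right)} = - \frac{4}{1} - \frac{1}{4} = \left(-4\right) 1 - \frac{1}{4} = -4 - \frac{1}{4} = - \frac{17}{4}$)
$A{\left(n,r \right)} = 11 - \frac{17 n}{4}$ ($A{\left(n,r \right)} = - \frac{17 n}{4} + 11 = 11 - \frac{17 n}{4}$)
$b{\left(Q,T \right)} = - \frac{T}{6}$ ($b{\left(Q,T \right)} = T \left(- \frac{1}{6}\right) = - \frac{T}{6}$)
$\left(b{\left(-5,-12 \right)} + A{\left(0,8 \right)}\right) \left(-113\right) = \left(\left(- \frac{1}{6}\right) \left(-12\right) + \left(11 - 0\right)\right) \left(-113\right) = \left(2 + \left(11 + 0\right)\right) \left(-113\right) = \left(2 + 11\right) \left(-113\right) = 13 \left(-113\right) = -1469$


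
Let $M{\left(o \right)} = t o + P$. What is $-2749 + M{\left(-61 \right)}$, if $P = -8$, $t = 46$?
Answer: $-5563$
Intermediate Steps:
$M{\left(o \right)} = -8 + 46 o$ ($M{\left(o \right)} = 46 o - 8 = -8 + 46 o$)
$-2749 + M{\left(-61 \right)} = -2749 + \left(-8 + 46 \left(-61\right)\right) = -2749 - 2814 = -5563$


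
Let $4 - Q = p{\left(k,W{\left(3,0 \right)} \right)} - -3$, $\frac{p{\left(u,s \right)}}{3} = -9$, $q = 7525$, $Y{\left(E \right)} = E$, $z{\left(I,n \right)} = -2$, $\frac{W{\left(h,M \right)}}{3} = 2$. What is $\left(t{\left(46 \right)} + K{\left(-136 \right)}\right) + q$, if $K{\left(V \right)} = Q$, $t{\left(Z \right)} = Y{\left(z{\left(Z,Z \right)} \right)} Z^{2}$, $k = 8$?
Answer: $3321$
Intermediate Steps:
$W{\left(h,M \right)} = 6$ ($W{\left(h,M \right)} = 3 \cdot 2 = 6$)
$p{\left(u,s \right)} = -27$ ($p{\left(u,s \right)} = 3 \left(-9\right) = -27$)
$t{\left(Z \right)} = - 2 Z^{2}$
$Q = 28$ ($Q = 4 - \left(-27 - -3\right) = 4 - \left(-27 + 3\right) = 4 - -24 = 4 + 24 = 28$)
$K{\left(V \right)} = 28$
$\left(t{\left(46 \right)} + K{\left(-136 \right)}\right) + q = \left(- 2 \cdot 46^{2} + 28\right) + 7525 = \left(\left(-2\right) 2116 + 28\right) + 7525 = \left(-4232 + 28\right) + 7525 = -4204 + 7525 = 3321$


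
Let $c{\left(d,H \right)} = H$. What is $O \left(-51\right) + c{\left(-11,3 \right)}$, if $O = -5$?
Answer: $258$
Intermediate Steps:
$O \left(-51\right) + c{\left(-11,3 \right)} = \left(-5\right) \left(-51\right) + 3 = 255 + 3 = 258$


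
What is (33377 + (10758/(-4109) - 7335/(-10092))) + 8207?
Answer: 574776015377/13822676 ≈ 41582.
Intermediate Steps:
(33377 + (10758/(-4109) - 7335/(-10092))) + 8207 = (33377 + (10758*(-1/4109) - 7335*(-1/10092))) + 8207 = (33377 + (-10758/4109 + 2445/3364)) + 8207 = (33377 - 26143407/13822676) + 8207 = 461333313445/13822676 + 8207 = 574776015377/13822676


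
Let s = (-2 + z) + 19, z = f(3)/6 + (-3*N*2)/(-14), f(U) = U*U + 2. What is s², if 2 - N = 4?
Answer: 570025/1764 ≈ 323.14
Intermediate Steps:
N = -2 (N = 2 - 1*4 = 2 - 4 = -2)
f(U) = 2 + U² (f(U) = U² + 2 = 2 + U²)
z = 41/42 (z = (2 + 3²)/6 + (-3*(-2)*2)/(-14) = (2 + 9)*(⅙) + (6*2)*(-1/14) = 11*(⅙) + 12*(-1/14) = 11/6 - 6/7 = 41/42 ≈ 0.97619)
s = 755/42 (s = (-2 + 41/42) + 19 = -43/42 + 19 = 755/42 ≈ 17.976)
s² = (755/42)² = 570025/1764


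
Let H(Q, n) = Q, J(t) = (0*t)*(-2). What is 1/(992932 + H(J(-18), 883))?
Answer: 1/992932 ≈ 1.0071e-6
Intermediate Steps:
J(t) = 0 (J(t) = 0*(-2) = 0)
1/(992932 + H(J(-18), 883)) = 1/(992932 + 0) = 1/992932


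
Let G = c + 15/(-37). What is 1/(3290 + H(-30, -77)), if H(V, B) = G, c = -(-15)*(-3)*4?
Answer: 37/115055 ≈ 0.00032159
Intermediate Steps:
c = -180 (c = -3*15*4 = -45*4 = -180)
G = -6675/37 (G = -180 + 15/(-37) = -180 + 15*(-1/37) = -180 - 15/37 = -6675/37 ≈ -180.41)
H(V, B) = -6675/37
1/(3290 + H(-30, -77)) = 1/(3290 - 6675/37) = 1/(115055/37) = 37/115055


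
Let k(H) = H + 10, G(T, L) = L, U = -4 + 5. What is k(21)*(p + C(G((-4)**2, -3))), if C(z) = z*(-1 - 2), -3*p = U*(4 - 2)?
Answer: 775/3 ≈ 258.33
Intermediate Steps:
U = 1
p = -2/3 (p = -(4 - 2)/3 = -2/3 ≈ -0.66667)
k(H) = 10 + H
C(z) = -3*z (C(z) = z*(-3) = -3*z)
k(21)*(p + C(G((-4)**2, -3))) = (10 + 21)*(-2/3 - 3*(-3)) = 31*(-2/3 + 9) = 31*(25/3) = 775/3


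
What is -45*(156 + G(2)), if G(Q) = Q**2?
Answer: -7200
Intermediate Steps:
-45*(156 + G(2)) = -45*(156 + 2**2) = -45*(156 + 4) = -45*160 = -7200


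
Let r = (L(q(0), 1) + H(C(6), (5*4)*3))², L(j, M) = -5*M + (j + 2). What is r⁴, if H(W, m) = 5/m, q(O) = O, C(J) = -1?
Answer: 2251875390625/429981696 ≈ 5237.1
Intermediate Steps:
L(j, M) = 2 + j - 5*M (L(j, M) = -5*M + (2 + j) = 2 + j - 5*M)
r = 1225/144 (r = ((2 + 0 - 5*1) + 5/(((5*4)*3)))² = ((2 + 0 - 5) + 5/((20*3)))² = (-3 + 5/60)² = (-3 + 5*(1/60))² = (-3 + 1/12)² = (-35/12)² = 1225/144 ≈ 8.5069)
r⁴ = (1225/144)⁴ = 2251875390625/429981696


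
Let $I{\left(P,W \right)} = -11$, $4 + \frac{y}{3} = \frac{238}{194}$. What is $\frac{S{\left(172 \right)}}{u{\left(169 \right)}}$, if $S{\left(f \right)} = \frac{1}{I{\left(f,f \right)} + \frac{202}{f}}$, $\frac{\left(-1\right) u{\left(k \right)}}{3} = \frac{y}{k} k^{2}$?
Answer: $- \frac{8342}{345730905} \approx -2.4129 \cdot 10^{-5}$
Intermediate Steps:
$y = - \frac{807}{97}$ ($y = -12 + 3 \cdot \frac{238}{194} = -12 + 3 \cdot 238 \cdot \frac{1}{194} = -12 + 3 \cdot \frac{119}{97} = -12 + \frac{357}{97} = - \frac{807}{97} \approx -8.3196$)
$u{\left(k \right)} = \frac{2421 k}{97}$ ($u{\left(k \right)} = - 3 - \frac{807}{97 k} k^{2} = - 3 \left(- \frac{807 k}{97}\right) = \frac{2421 k}{97}$)
$S{\left(f \right)} = \frac{1}{-11 + \frac{202}{f}}$
$\frac{S{\left(172 \right)}}{u{\left(169 \right)}} = \frac{172 \frac{1}{202 - 1892}}{\frac{2421}{97} \cdot 169} = \frac{172 \frac{1}{202 - 1892}}{\frac{409149}{97}} = \frac{172}{-1690} \cdot \frac{97}{409149} = 172 \left(- \frac{1}{1690}\right) \frac{97}{409149} = \left(- \frac{86}{845}\right) \frac{97}{409149} = - \frac{8342}{345730905}$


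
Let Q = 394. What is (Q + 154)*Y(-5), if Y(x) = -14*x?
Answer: 38360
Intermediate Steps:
(Q + 154)*Y(-5) = (394 + 154)*(-14*(-5)) = 548*70 = 38360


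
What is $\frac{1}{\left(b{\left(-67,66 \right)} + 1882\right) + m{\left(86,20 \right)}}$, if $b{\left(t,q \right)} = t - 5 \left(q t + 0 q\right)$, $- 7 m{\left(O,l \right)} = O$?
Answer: $\frac{7}{167389} \approx 4.1819 \cdot 10^{-5}$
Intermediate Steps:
$m{\left(O,l \right)} = - \frac{O}{7}$
$b{\left(t,q \right)} = t - 5 q t$ ($b{\left(t,q \right)} = t - 5 \left(q t + 0\right) = t - 5 q t$)
$\frac{1}{\left(b{\left(-67,66 \right)} + 1882\right) + m{\left(86,20 \right)}} = \frac{1}{\left(- 67 \left(1 - 330\right) + 1882\right) - \frac{86}{7}} = \frac{1}{\left(\left(-67\right) \left(-329\right) + 1882\right) - \frac{86}{7}} = \frac{1}{\left(22043 + 1882\right) - \frac{86}{7}} = \frac{1}{23925 - \frac{86}{7}} = \frac{1}{\frac{167389}{7}} = \frac{7}{167389}$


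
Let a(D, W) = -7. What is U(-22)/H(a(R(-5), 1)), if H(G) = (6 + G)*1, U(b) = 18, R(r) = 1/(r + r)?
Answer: -18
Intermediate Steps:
R(r) = 1/(2*r)
H(G) = 6 + G
U(-22)/H(a(R(-5), 1)) = 18/(6 - 7) = 18/(-1) = 18*(-1) = -18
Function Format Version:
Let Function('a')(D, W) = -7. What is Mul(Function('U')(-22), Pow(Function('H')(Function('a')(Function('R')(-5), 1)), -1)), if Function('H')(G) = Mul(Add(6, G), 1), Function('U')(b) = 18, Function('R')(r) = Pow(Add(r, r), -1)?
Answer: -18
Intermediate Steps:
Function('R')(r) = Mul(Rational(1, 2), Pow(r, -1)) (Function('R')(r) = Pow(Mul(2, r), -1) = Mul(Rational(1, 2), Pow(r, -1)))
Function('H')(G) = Add(6, G)
Mul(Function('U')(-22), Pow(Function('H')(Function('a')(Function('R')(-5), 1)), -1)) = Mul(18, Pow(Add(6, -7), -1)) = Mul(18, Pow(-1, -1)) = Mul(18, -1) = -18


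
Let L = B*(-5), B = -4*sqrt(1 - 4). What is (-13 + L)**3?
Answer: 44603 - 13860*I*sqrt(3) ≈ 44603.0 - 24006.0*I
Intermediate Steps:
B = -4*I*sqrt(3) ≈ -6.9282*I
L = 20*I*sqrt(3) (L = -4*I*sqrt(3)*(-5) = 20*I*sqrt(3) ≈ 34.641*I)
(-13 + L)**3 = (-13 + 20*I*sqrt(3))**3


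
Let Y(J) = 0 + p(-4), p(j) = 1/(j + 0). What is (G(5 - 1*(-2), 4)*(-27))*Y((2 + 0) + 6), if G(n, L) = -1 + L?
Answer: 81/4 ≈ 20.250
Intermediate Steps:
p(j) = 1/j
Y(J) = -¼ (Y(J) = 0 + 1/(-4) = 0 - ¼ = -¼)
(G(5 - 1*(-2), 4)*(-27))*Y((2 + 0) + 6) = ((-1 + 4)*(-27))*(-¼) = (3*(-27))*(-¼) = -81*(-¼) = 81/4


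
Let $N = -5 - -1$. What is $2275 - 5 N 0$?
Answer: $0$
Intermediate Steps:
$N = -4$ ($N = -5 + 1 = -4$)
$2275 - 5 N 0 = 2275 \left(-5\right) \left(-4\right) 0 = 2275 \cdot 20 \cdot 0 = 2275 \cdot 0 = 0$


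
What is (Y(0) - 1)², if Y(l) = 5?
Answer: 16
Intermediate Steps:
(Y(0) - 1)² = (5 - 1)² = 4² = 16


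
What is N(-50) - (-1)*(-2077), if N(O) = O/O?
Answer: -2076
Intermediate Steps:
N(O) = 1
N(-50) - (-1)*(-2077) = 1 - (-1)*(-2077) = 1 - 1*2077 = 1 - 2077 = -2076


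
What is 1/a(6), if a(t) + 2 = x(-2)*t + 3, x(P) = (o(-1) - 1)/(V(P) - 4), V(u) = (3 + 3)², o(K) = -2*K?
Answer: 16/19 ≈ 0.84210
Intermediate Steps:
V(u) = 36 (V(u) = 6² = 36)
x(P) = 1/32 (x(P) = (-2*(-1) - 1)/(36 - 4) = (2 - 1)/32 = 1*(1/32) = 1/32)
a(t) = 1 + t/32 (a(t) = -2 + (t/32 + 3) = -2 + (3 + t/32) = 1 + t/32)
1/a(6) = 1/(1 + (1/32)*6) = 1/(1 + 3/16) = 1/(19/16) = 16/19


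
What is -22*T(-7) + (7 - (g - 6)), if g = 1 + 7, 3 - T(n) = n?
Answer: -215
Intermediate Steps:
T(n) = 3 - n
g = 8
-22*T(-7) + (7 - (g - 6)) = -22*(3 - 1*(-7)) + (7 - (8 - 6)) = -22*(3 + 7) + (7 - 1*2) = -22*10 + (7 - 2) = -220 + 5 = -215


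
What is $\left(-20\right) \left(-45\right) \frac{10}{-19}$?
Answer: $- \frac{9000}{19} \approx -473.68$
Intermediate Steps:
$\left(-20\right) \left(-45\right) \frac{10}{-19} = 900 \cdot 10 \left(- \frac{1}{19}\right) = 900 \left(- \frac{10}{19}\right) = - \frac{9000}{19}$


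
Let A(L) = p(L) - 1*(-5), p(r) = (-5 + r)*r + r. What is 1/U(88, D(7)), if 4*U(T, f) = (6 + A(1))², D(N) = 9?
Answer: 1/16 ≈ 0.062500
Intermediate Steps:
p(r) = r + r*(-5 + r) (p(r) = r*(-5 + r) + r = r + r*(-5 + r))
A(L) = 5 + L*(-4 + L) (A(L) = L*(-4 + L) - 1*(-5) = L*(-4 + L) + 5 = 5 + L*(-4 + L))
U(T, f) = 16 (U(T, f) = (6 + (5 + 1*(-4 + 1)))²/4 = (6 + (5 + 1*(-3)))²/4 = (6 + (5 - 3))²/4 = (6 + 2)²/4 = (¼)*8² = (¼)*64 = 16)
1/U(88, D(7)) = 1/16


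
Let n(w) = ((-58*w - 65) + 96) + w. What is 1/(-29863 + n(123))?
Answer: -1/36843 ≈ -2.7142e-5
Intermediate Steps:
n(w) = 31 - 57*w (n(w) = ((-65 - 58*w) + 96) + w = (31 - 58*w) + w = 31 - 57*w)
1/(-29863 + n(123)) = 1/(-29863 + (31 - 57*123)) = 1/(-29863 + (31 - 7011)) = 1/(-29863 - 6980) = 1/(-36843) = -1/36843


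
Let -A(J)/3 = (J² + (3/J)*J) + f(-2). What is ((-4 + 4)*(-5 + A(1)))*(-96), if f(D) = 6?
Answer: 0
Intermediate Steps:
A(J) = -27 - 3*J² (A(J) = -3*((J² + (3/J)*J) + 6) = -3*((J² + 3) + 6) = -3*((3 + J²) + 6) = -3*(9 + J²) = -27 - 3*J²)
((-4 + 4)*(-5 + A(1)))*(-96) = ((-4 + 4)*(-5 + (-27 - 3*1²)))*(-96) = (0*(-5 + (-27 - 3*1)))*(-96) = (0*(-5 + (-27 - 3)))*(-96) = (0*(-5 - 30))*(-96) = (0*(-35))*(-96) = 0*(-96) = 0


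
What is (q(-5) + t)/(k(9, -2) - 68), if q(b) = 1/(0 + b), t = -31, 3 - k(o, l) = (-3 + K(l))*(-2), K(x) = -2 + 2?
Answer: 156/355 ≈ 0.43944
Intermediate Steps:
K(x) = 0
k(o, l) = -3 (k(o, l) = 3 - (-3 + 0)*(-2) = 3 - (-3)*(-2) = 3 - 1*6 = 3 - 6 = -3)
q(b) = 1/b
(q(-5) + t)/(k(9, -2) - 68) = (1/(-5) - 31)/(-3 - 68) = (-⅕ - 31)/(-71) = -156/5*(-1/71) = 156/355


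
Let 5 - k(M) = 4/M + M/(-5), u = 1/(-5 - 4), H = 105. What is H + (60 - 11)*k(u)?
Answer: 95081/45 ≈ 2112.9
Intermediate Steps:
u = -1/9 (u = 1/(-9) = -1/9 ≈ -0.11111)
k(M) = 5 - 4/M + M/5 (k(M) = 5 - (4/M + M/(-5)) = 5 - (4/M + M*(-1/5)) = 5 - (4/M - M/5) = 5 + (-4/M + M/5) = 5 - 4/M + M/5)
H + (60 - 11)*k(u) = 105 + (60 - 11)*(5 - 4/(-1/9) + (1/5)*(-1/9)) = 105 + 49*(5 - 4*(-9) - 1/45) = 105 + 49*(5 + 36 - 1/45) = 105 + 49*(1844/45) = 105 + 90356/45 = 95081/45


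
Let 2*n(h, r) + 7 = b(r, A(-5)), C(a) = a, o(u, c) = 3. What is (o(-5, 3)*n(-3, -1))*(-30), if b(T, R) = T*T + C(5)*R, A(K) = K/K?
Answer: 45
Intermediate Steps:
A(K) = 1
b(T, R) = T² + 5*R (b(T, R) = T*T + 5*R = T² + 5*R)
n(h, r) = -1 + r²/2 (n(h, r) = -7/2 + (r² + 5*1)/2 = -7/2 + (r² + 5)/2 = -7/2 + (5 + r²)/2 = -7/2 + (5/2 + r²/2) = -1 + r²/2)
(o(-5, 3)*n(-3, -1))*(-30) = (3*(-1 + (½)*(-1)²))*(-30) = (3*(-1 + (½)*1))*(-30) = (3*(-1 + ½))*(-30) = (3*(-½))*(-30) = -3/2*(-30) = 45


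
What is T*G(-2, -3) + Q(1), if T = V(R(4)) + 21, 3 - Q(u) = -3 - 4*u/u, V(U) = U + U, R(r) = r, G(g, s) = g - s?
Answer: 39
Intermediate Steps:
V(U) = 2*U
Q(u) = 10 (Q(u) = 3 - (-3 - 4*u/u) = 3 - (-3 - 4*1) = 3 - (-3 - 4) = 3 - 1*(-7) = 3 + 7 = 10)
T = 29 (T = 2*4 + 21 = 8 + 21 = 29)
T*G(-2, -3) + Q(1) = 29*(-2 - 1*(-3)) + 10 = 29*(-2 + 3) + 10 = 29*1 + 10 = 29 + 10 = 39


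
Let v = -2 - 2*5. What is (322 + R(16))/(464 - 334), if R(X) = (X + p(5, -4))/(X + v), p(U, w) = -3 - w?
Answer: 261/104 ≈ 2.5096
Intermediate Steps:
v = -12 (v = -2 - 10 = -12)
R(X) = (1 + X)/(-12 + X) (R(X) = (X + (-3 - 1*(-4)))/(X - 12) = (X + (-3 + 4))/(-12 + X) = (X + 1)/(-12 + X) = (1 + X)/(-12 + X))
(322 + R(16))/(464 - 334) = (322 + (1 + 16)/(-12 + 16))/(464 - 334) = (322 + 17/4)/130 = (322 + (¼)*17)*(1/130) = (322 + 17/4)*(1/130) = (1305/4)*(1/130) = 261/104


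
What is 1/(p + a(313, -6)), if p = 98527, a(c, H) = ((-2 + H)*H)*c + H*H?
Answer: 1/113587 ≈ 8.8038e-6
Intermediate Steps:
a(c, H) = H**2 + H*c*(-2 + H) (a(c, H) = (H*(-2 + H))*c + H**2 = H*c*(-2 + H) + H**2 = H**2 + H*c*(-2 + H))
1/(p + a(313, -6)) = 1/(98527 - 6*(-6 - 2*313 - 6*313)) = 1/(98527 - 6*(-6 - 626 - 1878)) = 1/(98527 - 6*(-2510)) = 1/(98527 + 15060) = 1/113587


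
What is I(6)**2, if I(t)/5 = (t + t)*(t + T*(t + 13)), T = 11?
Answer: 166410000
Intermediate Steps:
I(t) = 10*t*(143 + 12*t) (I(t) = 5*((t + t)*(t + 11*(t + 13))) = 5*((2*t)*(t + 11*(13 + t))) = 5*((2*t)*(t + (143 + 11*t))) = 5*((2*t)*(143 + 12*t)) = 5*(2*t*(143 + 12*t)) = 10*t*(143 + 12*t))
I(6)**2 = (10*6*(143 + 12*6))**2 = (10*6*(143 + 72))**2 = (10*6*215)**2 = 12900**2 = 166410000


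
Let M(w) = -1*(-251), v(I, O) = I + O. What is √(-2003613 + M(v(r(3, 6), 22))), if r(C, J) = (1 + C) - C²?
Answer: I*√2003362 ≈ 1415.4*I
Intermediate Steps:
r(C, J) = 1 + C - C²
M(w) = 251
√(-2003613 + M(v(r(3, 6), 22))) = √(-2003613 + 251) = √(-2003362) = I*√2003362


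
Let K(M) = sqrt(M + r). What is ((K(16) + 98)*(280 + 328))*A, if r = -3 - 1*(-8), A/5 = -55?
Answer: -16385600 - 167200*sqrt(21) ≈ -1.7152e+7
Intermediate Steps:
A = -275 (A = 5*(-55) = -275)
r = 5 (r = -3 + 8 = 5)
K(M) = sqrt(5 + M) (K(M) = sqrt(M + 5) = sqrt(5 + M))
((K(16) + 98)*(280 + 328))*A = ((sqrt(5 + 16) + 98)*(280 + 328))*(-275) = ((sqrt(21) + 98)*608)*(-275) = ((98 + sqrt(21))*608)*(-275) = (59584 + 608*sqrt(21))*(-275) = -16385600 - 167200*sqrt(21)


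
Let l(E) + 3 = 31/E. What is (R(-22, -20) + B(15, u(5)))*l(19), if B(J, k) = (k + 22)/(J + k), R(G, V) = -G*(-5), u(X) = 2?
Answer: 47996/323 ≈ 148.59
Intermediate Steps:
R(G, V) = 5*G
B(J, k) = (22 + k)/(J + k)
l(E) = -3 + 31/E
(R(-22, -20) + B(15, u(5)))*l(19) = (5*(-22) + (22 + 2)/(15 + 2))*(-3 + 31/19) = (-110 + 24/17)*(-3 + 31*(1/19)) = (-110 + (1/17)*24)*(-3 + 31/19) = (-110 + 24/17)*(-26/19) = -1846/17*(-26/19) = 47996/323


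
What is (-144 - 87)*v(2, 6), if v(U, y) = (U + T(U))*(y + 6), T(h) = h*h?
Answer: -16632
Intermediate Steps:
T(h) = h²
v(U, y) = (6 + y)*(U + U²) (v(U, y) = (U + U²)*(y + 6) = (U + U²)*(6 + y) = (6 + y)*(U + U²))
(-144 - 87)*v(2, 6) = (-144 - 87)*(2*(6 + 6 + 6*2 + 2*6)) = -462*(6 + 6 + 12 + 12) = -462*36 = -231*72 = -16632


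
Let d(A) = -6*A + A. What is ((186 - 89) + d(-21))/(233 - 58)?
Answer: 202/175 ≈ 1.1543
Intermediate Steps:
d(A) = -5*A
((186 - 89) + d(-21))/(233 - 58) = ((186 - 89) - 5*(-21))/(233 - 58) = (97 + 105)/175 = 202*(1/175) = 202/175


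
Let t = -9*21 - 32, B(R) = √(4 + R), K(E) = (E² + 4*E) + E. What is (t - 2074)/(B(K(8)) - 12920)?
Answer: 7412850/41731573 + 6885*√3/83463146 ≈ 0.17777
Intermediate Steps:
K(E) = E² + 5*E
t = -221 (t = -189 - 32 = -221)
(t - 2074)/(B(K(8)) - 12920) = (-221 - 2074)/(√(4 + 8*(5 + 8)) - 12920) = -2295/(√(4 + 8*13) - 12920) = -2295/(√(4 + 104) - 12920) = -2295/(√108 - 12920) = -2295/(6*√3 - 12920) = -2295/(-12920 + 6*√3)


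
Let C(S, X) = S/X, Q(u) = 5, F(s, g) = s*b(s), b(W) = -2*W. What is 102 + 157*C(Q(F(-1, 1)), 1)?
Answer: 887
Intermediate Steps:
F(s, g) = -2*s**2 (F(s, g) = s*(-2*s) = -2*s**2)
102 + 157*C(Q(F(-1, 1)), 1) = 102 + 157*(5/1) = 102 + 157*(5*1) = 102 + 157*5 = 102 + 785 = 887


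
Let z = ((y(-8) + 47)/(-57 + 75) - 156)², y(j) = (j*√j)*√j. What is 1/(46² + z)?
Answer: 36/884377 ≈ 4.0707e-5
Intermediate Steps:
y(j) = j² (y(j) = j^(3/2)*√j = j²)
z = 808201/36 (z = (((-8)² + 47)/(-57 + 75) - 156)² = ((64 + 47)/18 - 156)² = (111*(1/18) - 156)² = (37/6 - 156)² = (-899/6)² = 808201/36 ≈ 22450.)
1/(46² + z) = 1/(46² + 808201/36) = 1/(2116 + 808201/36) = 1/(884377/36) = 36/884377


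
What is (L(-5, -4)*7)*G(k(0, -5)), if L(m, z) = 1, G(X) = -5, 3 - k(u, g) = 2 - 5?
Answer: -35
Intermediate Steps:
k(u, g) = 6 (k(u, g) = 3 - (2 - 5) = 3 - 1*(-3) = 3 + 3 = 6)
(L(-5, -4)*7)*G(k(0, -5)) = (1*7)*(-5) = 7*(-5) = -35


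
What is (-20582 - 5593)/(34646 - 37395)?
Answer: 26175/2749 ≈ 9.5216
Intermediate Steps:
(-20582 - 5593)/(34646 - 37395) = -26175/(-2749) = -26175*(-1/2749) = 26175/2749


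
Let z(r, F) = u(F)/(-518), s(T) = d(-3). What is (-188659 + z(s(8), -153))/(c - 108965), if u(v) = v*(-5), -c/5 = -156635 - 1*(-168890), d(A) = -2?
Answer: 97726127/88184320 ≈ 1.1082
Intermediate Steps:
c = -61275 (c = -5*(-156635 - 1*(-168890)) = -5*(-156635 + 168890) = -5*12255 = -61275)
u(v) = -5*v
s(T) = -2
z(r, F) = 5*F/518 (z(r, F) = -5*F/(-518) = -5*F*(-1/518) = 5*F/518)
(-188659 + z(s(8), -153))/(c - 108965) = (-188659 + (5/518)*(-153))/(-61275 - 108965) = (-188659 - 765/518)/(-170240) = -97726127/518*(-1/170240) = 97726127/88184320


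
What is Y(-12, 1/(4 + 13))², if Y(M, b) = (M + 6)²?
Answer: 1296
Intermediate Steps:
Y(M, b) = (6 + M)²
Y(-12, 1/(4 + 13))² = ((6 - 12)²)² = ((-6)²)² = 36² = 1296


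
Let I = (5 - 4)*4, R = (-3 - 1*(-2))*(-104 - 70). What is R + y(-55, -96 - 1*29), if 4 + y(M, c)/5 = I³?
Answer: 474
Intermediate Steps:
R = 174 (R = (-3 + 2)*(-174) = -1*(-174) = 174)
I = 4 (I = 1*4 = 4)
y(M, c) = 300 (y(M, c) = -20 + 5*4³ = -20 + 5*64 = -20 + 320 = 300)
R + y(-55, -96 - 1*29) = 174 + 300 = 474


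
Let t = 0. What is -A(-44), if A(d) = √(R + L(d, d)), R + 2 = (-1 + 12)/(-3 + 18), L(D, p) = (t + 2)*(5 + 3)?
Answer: -√3315/15 ≈ -3.8384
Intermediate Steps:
L(D, p) = 16 (L(D, p) = (0 + 2)*(5 + 3) = 2*8 = 16)
R = -19/15 (R = -2 + (-1 + 12)/(-3 + 18) = -2 + 11/15 = -19/15 ≈ -1.2667)
A(d) = √3315/15 (A(d) = √(-19/15 + 16) = √(221/15) = √3315/15)
-A(-44) = -√3315/15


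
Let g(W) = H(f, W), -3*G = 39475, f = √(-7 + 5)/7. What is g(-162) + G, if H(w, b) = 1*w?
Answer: -39475/3 + I*√2/7 ≈ -13158.0 + 0.20203*I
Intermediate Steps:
f = I*√2/7 (f = √(-2)*(⅐) = (I*√2)*(⅐) = I*√2/7 ≈ 0.20203*I)
G = -39475/3 (G = -⅓*39475 = -39475/3 ≈ -13158.)
H(w, b) = w
g(W) = I*√2/7
g(-162) + G = I*√2/7 - 39475/3 = -39475/3 + I*√2/7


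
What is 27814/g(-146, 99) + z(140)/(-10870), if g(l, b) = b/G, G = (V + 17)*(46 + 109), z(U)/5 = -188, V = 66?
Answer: 388958077876/107613 ≈ 3.6144e+6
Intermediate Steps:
z(U) = -940 (z(U) = 5*(-188) = -940)
G = 12865 (G = (66 + 17)*(46 + 109) = 83*155 = 12865)
g(l, b) = b/12865
27814/g(-146, 99) + z(140)/(-10870) = 27814/(((1/12865)*99)) - 940/(-10870) = 27814/(99/12865) - 940*(-1/10870) = 27814*(12865/99) + 94/1087 = 357827110/99 + 94/1087 = 388958077876/107613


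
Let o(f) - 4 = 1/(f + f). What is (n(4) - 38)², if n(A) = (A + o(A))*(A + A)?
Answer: 729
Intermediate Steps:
o(f) = 4 + 1/(2*f) (o(f) = 4 + 1/(f + f) = 4 + 1/(2*f))
n(A) = 2*A*(4 + A + 1/(2*A)) (n(A) = (A + (4 + 1/(2*A)))*(A + A) = (4 + A + 1/(2*A))*(2*A) = 2*A*(4 + A + 1/(2*A)))
(n(4) - 38)² = ((1 + 2*4² + 8*4) - 38)² = ((1 + 2*16 + 32) - 38)² = ((1 + 32 + 32) - 38)² = (65 - 38)² = 27² = 729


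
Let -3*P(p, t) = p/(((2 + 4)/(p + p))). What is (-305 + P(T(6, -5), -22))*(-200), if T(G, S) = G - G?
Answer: 61000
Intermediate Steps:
T(G, S) = 0
P(p, t) = -p²/9 (P(p, t) = -p/(3*((2 + 4)/(p + p))) = -p/(3*(6/((2*p)))) = -p/(3*(6*(1/(2*p)))) = -p/(3*(3/p)) = -p*p/3/3 = -p²/9)
(-305 + P(T(6, -5), -22))*(-200) = (-305 - ⅑*0²)*(-200) = (-305 - ⅑*0)*(-200) = (-305 + 0)*(-200) = -305*(-200) = 61000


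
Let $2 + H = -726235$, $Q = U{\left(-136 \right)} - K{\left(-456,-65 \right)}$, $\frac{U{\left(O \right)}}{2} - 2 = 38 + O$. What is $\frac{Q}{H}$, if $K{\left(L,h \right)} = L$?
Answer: $- \frac{88}{242079} \approx -0.00036352$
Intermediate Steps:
$U{\left(O \right)} = 80 + 2 O$ ($U{\left(O \right)} = 4 + 2 \left(38 + O\right) = 4 + \left(76 + 2 O\right) = 80 + 2 O$)
$Q = 264$ ($Q = \left(80 + 2 \left(-136\right)\right) - -456 = \left(80 - 272\right) + 456 = -192 + 456 = 264$)
$H = -726237$ ($H = -2 - 726235 = -726237$)
$\frac{Q}{H} = \frac{264}{-726237} = 264 \left(- \frac{1}{726237}\right) = - \frac{88}{242079}$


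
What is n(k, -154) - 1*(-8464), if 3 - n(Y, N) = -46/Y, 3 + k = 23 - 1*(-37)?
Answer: 482665/57 ≈ 8467.8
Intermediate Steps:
k = 57 (k = -3 + (23 - 1*(-37)) = -3 + (23 + 37) = -3 + 60 = 57)
n(Y, N) = 3 + 46/Y (n(Y, N) = 3 - (-46)/Y = 3 + 46/Y)
n(k, -154) - 1*(-8464) = (3 + 46/57) - 1*(-8464) = (3 + 46*(1/57)) + 8464 = (3 + 46/57) + 8464 = 217/57 + 8464 = 482665/57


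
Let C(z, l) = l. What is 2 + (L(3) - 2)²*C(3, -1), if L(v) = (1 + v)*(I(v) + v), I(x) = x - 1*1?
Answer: -322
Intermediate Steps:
I(x) = -1 + x (I(x) = x - 1 = -1 + x)
L(v) = (1 + v)*(-1 + 2*v) (L(v) = (1 + v)*((-1 + v) + v) = (1 + v)*(-1 + 2*v))
2 + (L(3) - 2)²*C(3, -1) = 2 + ((-1 + 3 + 2*3²) - 2)²*(-1) = 2 + ((-1 + 3 + 2*9) - 2)²*(-1) = 2 + ((-1 + 3 + 18) - 2)²*(-1) = 2 + (20 - 2)²*(-1) = 2 + 18²*(-1) = 2 + 324*(-1) = 2 - 324 = -322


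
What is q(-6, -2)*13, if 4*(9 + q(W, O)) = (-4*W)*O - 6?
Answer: -585/2 ≈ -292.50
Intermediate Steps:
q(W, O) = -21/2 - O*W (q(W, O) = -9 + ((-4*W)*O - 6)/4 = -9 + (-4*O*W - 6)/4 = -9 + (-6 - 4*O*W)/4 = -9 + (-3/2 - O*W) = -21/2 - O*W)
q(-6, -2)*13 = (-21/2 - 1*(-2)*(-6))*13 = (-21/2 - 12)*13 = -45/2*13 = -585/2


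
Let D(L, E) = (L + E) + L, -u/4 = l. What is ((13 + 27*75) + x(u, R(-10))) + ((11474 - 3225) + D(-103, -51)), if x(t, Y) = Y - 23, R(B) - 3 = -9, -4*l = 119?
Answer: 10001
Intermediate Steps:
l = -119/4 (l = -1/4*119 = -119/4 ≈ -29.750)
u = 119 (u = -4*(-119/4) = 119)
R(B) = -6 (R(B) = 3 - 9 = -6)
D(L, E) = E + 2*L (D(L, E) = (E + L) + L = E + 2*L)
x(t, Y) = -23 + Y
((13 + 27*75) + x(u, R(-10))) + ((11474 - 3225) + D(-103, -51)) = ((13 + 27*75) + (-23 - 6)) + ((11474 - 3225) + (-51 + 2*(-103))) = ((13 + 2025) - 29) + (8249 + (-51 - 206)) = (2038 - 29) + (8249 - 257) = 2009 + 7992 = 10001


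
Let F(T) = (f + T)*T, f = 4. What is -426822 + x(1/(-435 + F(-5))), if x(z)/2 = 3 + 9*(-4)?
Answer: -426888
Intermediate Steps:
F(T) = T*(4 + T) (F(T) = (4 + T)*T = T*(4 + T))
x(z) = -66 (x(z) = 2*(3 + 9*(-4)) = 2*(3 - 36) = 2*(-33) = -66)
-426822 + x(1/(-435 + F(-5))) = -426822 - 66 = -426888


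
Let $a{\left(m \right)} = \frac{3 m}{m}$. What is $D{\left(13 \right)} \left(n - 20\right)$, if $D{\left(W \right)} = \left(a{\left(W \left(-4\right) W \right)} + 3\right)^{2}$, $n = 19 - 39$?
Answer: $-1440$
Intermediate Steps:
$a{\left(m \right)} = 3$
$n = -20$ ($n = 19 - 39 = -20$)
$D{\left(W \right)} = 36$ ($D{\left(W \right)} = \left(3 + 3\right)^{2} = 6^{2} = 36$)
$D{\left(13 \right)} \left(n - 20\right) = 36 \left(-20 - 20\right) = 36 \left(-40\right) = -1440$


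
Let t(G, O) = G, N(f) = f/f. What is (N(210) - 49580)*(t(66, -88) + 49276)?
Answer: -2446327018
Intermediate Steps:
N(f) = 1
(N(210) - 49580)*(t(66, -88) + 49276) = (1 - 49580)*(66 + 49276) = -49579*49342 = -2446327018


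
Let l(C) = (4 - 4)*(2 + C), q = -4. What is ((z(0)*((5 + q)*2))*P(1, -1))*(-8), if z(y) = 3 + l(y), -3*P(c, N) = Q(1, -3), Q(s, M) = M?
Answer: -48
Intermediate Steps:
P(c, N) = 1 (P(c, N) = -⅓*(-3) = 1)
l(C) = 0 (l(C) = 0*(2 + C) = 0)
z(y) = 3 (z(y) = 3 + 0 = 3)
((z(0)*((5 + q)*2))*P(1, -1))*(-8) = ((3*((5 - 4)*2))*1)*(-8) = ((3*(1*2))*1)*(-8) = ((3*2)*1)*(-8) = (6*1)*(-8) = 6*(-8) = -48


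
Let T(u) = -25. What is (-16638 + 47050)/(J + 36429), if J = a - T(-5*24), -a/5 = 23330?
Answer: -7603/20049 ≈ -0.37922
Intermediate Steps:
a = -116650 (a = -5*23330 = -116650)
J = -116625 (J = -116650 - 1*(-25) = -116650 + 25 = -116625)
(-16638 + 47050)/(J + 36429) = (-16638 + 47050)/(-116625 + 36429) = 30412/(-80196) = 30412*(-1/80196) = -7603/20049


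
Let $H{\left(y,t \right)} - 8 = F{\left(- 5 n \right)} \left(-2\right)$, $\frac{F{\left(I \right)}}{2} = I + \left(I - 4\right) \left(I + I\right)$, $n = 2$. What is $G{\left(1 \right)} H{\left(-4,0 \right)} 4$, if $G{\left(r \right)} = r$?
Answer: $-4288$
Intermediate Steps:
$F{\left(I \right)} = 2 I + 4 I \left(-4 + I\right)$ ($F{\left(I \right)} = 2 \left(I + \left(I - 4\right) \left(I + I\right)\right) = 2 \left(I + \left(-4 + I\right) 2 I\right) = 2 \left(I + 2 I \left(-4 + I\right)\right) = 2 I + 4 I \left(-4 + I\right)$)
$H{\left(y,t \right)} = -1072$ ($H{\left(y,t \right)} = 8 + 2 \left(\left(-5\right) 2\right) \left(-7 + 2 \left(\left(-5\right) 2\right)\right) \left(-2\right) = 8 + 2 \left(-10\right) \left(-7 + 2 \left(-10\right)\right) \left(-2\right) = 8 + 2 \left(-10\right) \left(-7 - 20\right) \left(-2\right) = 8 + 2 \left(-10\right) \left(-27\right) \left(-2\right) = 8 + 540 \left(-2\right) = 8 - 1080 = -1072$)
$G{\left(1 \right)} H{\left(-4,0 \right)} 4 = 1 \left(-1072\right) 4 = \left(-1072\right) 4 = -4288$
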